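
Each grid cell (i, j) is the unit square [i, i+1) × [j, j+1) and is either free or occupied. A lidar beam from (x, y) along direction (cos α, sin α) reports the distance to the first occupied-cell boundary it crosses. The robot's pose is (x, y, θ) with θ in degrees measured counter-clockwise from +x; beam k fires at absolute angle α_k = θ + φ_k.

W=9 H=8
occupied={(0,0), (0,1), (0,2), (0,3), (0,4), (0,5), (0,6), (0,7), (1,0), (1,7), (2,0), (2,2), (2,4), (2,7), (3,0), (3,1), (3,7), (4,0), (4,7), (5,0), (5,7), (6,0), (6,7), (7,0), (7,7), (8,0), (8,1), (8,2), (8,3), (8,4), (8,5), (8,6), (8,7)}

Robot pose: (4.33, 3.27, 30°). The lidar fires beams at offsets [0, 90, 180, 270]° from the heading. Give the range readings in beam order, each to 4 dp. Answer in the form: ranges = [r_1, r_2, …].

beam 1: φ=0°, α=30°
  cosα=0.8660 sinα=0.5000 | (4,3) | tMaxX 0.7736 tMaxY 1.4600 | tΔX 1.1547 tΔY 2.0000
    t=0.7736 [x] (5,3)
    t=1.4600 [y] (5,4)
    t=1.9283 [x] (6,4)
    t=3.0831 [x] (7,4)
    t=3.4600 [y] (7,5)
    t=4.2378 [x] (8,5) — stop
  → r_1 = 4.2378
beam 2: φ=90°, α=120°
  cosα=-0.5000 sinα=0.8660 | (4,3) | tMaxX 0.6600 tMaxY 0.8429 | tΔX 2.0000 tΔY 1.1547
    t=0.6600 [x] (3,3)
    t=0.8429 [y] (3,4)
    t=1.9976 [y] (3,5)
    t=2.6600 [x] (2,5)
    t=3.1523 [y] (2,6)
    t=4.3070 [y] (2,7) — stop
  → r_2 = 4.3070
beam 3: φ=180°, α=210°
  cosα=-0.8660 sinα=-0.5000 | (4,3) | tMaxX 0.3811 tMaxY 0.5400 | tΔX 1.1547 tΔY 2.0000
    t=0.3811 [x] (3,3)
    t=0.5400 [y] (3,2)
    t=1.5358 [x] (2,2) — stop
  → r_3 = 1.5358
beam 4: φ=270°, α=300°
  cosα=0.5000 sinα=-0.8660 | (4,3) | tMaxX 1.3400 tMaxY 0.3118 | tΔX 2.0000 tΔY 1.1547
    t=0.3118 [y] (4,2)
    t=1.3400 [x] (5,2)
    t=1.4665 [y] (5,1)
    t=2.6212 [y] (5,0) — stop
  → r_4 = 2.6212

ranges = [4.2378, 4.3070, 1.5358, 2.6212]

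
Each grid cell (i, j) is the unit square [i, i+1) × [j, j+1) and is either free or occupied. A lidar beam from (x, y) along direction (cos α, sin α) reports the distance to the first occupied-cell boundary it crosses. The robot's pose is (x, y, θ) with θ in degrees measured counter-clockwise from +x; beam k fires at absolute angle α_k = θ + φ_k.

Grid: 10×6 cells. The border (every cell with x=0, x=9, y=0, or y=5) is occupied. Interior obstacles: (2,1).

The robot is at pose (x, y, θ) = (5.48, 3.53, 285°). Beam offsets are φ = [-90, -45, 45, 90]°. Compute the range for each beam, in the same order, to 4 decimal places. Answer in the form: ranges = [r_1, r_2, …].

ranges = [4.6380, 2.9214, 4.0645, 3.6442]

beam 1: φ=-90°, α=195°
  dir = (cos 195°, sin 195°) = (-0.9659, -0.2588); from cell (5,3)
  next x-line at t=0.4969, next y-line at t=2.0478; Δt_x=1.0353, Δt_y=3.8637
    x: enter (4,3) at t=0.4969
    x: enter (3,3) at t=1.5322
    y: enter (3,2) at t=2.0478
    x: enter (2,2) at t=2.5675
    x: enter (1,2) at t=3.6028
    x: enter (0,2) at t=4.6380 ← occupied
  → r_1 = 4.6380
beam 2: φ=-45°, α=240°
  dir = (cos 240°, sin 240°) = (-0.5000, -0.8660); from cell (5,3)
  next x-line at t=0.9600, next y-line at t=0.6120; Δt_x=2.0000, Δt_y=1.1547
    y: enter (5,2) at t=0.6120
    x: enter (4,2) at t=0.9600
    y: enter (4,1) at t=1.7667
    y: enter (4,0) at t=2.9214 ← occupied
  → r_2 = 2.9214
beam 3: φ=45°, α=330°
  dir = (cos 330°, sin 330°) = (0.8660, -0.5000); from cell (5,3)
  next x-line at t=0.6004, next y-line at t=1.0600; Δt_x=1.1547, Δt_y=2.0000
    x: enter (6,3) at t=0.6004
    y: enter (6,2) at t=1.0600
    x: enter (7,2) at t=1.7551
    x: enter (8,2) at t=2.9098
    y: enter (8,1) at t=3.0600
    x: enter (9,1) at t=4.0645 ← occupied
  → r_3 = 4.0645
beam 4: φ=90°, α=15°
  dir = (cos 15°, sin 15°) = (0.9659, 0.2588); from cell (5,3)
  next x-line at t=0.5383, next y-line at t=1.8159; Δt_x=1.0353, Δt_y=3.8637
    x: enter (6,3) at t=0.5383
    x: enter (7,3) at t=1.5736
    y: enter (7,4) at t=1.8159
    x: enter (8,4) at t=2.6089
    x: enter (9,4) at t=3.6442 ← occupied
  → r_4 = 3.6442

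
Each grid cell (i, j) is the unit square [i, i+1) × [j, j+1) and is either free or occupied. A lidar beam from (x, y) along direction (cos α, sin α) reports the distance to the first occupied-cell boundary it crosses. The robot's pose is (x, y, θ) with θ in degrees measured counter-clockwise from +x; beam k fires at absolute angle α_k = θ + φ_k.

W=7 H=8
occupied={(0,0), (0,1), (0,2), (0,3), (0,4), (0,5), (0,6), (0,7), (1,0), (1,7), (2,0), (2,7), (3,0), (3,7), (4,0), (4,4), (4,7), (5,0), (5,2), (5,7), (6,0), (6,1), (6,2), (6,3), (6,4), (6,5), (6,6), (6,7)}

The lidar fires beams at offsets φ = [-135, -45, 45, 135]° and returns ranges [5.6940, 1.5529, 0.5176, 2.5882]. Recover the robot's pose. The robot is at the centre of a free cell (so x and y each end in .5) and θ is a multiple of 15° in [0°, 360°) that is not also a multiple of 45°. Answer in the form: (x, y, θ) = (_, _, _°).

The pose lattice has 28·16 = 448 candidates. Test each by forward raycasting.
  (1.5, 5.5, 75°): beam 1 = 5.1962 ≠ 5.6940 ✗
  (3.5, 3.5, 255°): beam 1 = 4.0415 ≠ 5.6940 ✗
  (2.5, 5.5, 105°): beam 1 = 1.7321 ≠ 5.6940 ✗
  …
  (2.5, 1.5, 240°): r_1=5.6940, r_2=1.5529, r_3=0.5176, r_4=2.5882 — all match ✓
Unique over the lattice → pose = (2.5, 1.5, 240°).

(x, y, θ) = (2.5, 1.5, 240°)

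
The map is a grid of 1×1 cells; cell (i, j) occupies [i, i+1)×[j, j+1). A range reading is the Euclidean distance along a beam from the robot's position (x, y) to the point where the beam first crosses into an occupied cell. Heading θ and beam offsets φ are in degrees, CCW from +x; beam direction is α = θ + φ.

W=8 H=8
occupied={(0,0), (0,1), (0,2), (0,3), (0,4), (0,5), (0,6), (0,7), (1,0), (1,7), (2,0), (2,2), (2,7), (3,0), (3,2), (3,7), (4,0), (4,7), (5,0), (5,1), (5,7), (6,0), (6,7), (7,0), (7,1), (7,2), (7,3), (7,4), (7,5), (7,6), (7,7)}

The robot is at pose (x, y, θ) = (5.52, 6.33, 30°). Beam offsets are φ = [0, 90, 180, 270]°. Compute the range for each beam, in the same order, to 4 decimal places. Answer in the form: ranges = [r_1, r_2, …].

ranges = [1.3400, 0.7736, 5.2192, 2.9600]

beam 1: φ=0°, α=30°
  dir = (cos 30°, sin 30°) = (0.8660, 0.5000); from cell (5,6)
  next x-line at t=0.5543, next y-line at t=1.3400; Δt_x=1.1547, Δt_y=2.0000
    x: enter (6,6) at t=0.5543
    y: enter (6,7) at t=1.3400 ← occupied
  → r_1 = 1.3400
beam 2: φ=90°, α=120°
  dir = (cos 120°, sin 120°) = (-0.5000, 0.8660); from cell (5,6)
  next x-line at t=1.0400, next y-line at t=0.7736; Δt_x=2.0000, Δt_y=1.1547
    y: enter (5,7) at t=0.7736 ← occupied
  → r_2 = 0.7736
beam 3: φ=180°, α=210°
  dir = (cos 210°, sin 210°) = (-0.8660, -0.5000); from cell (5,6)
  next x-line at t=0.6004, next y-line at t=0.6600; Δt_x=1.1547, Δt_y=2.0000
    x: enter (4,6) at t=0.6004
    y: enter (4,5) at t=0.6600
    x: enter (3,5) at t=1.7551
    y: enter (3,4) at t=2.6600
    x: enter (2,4) at t=2.9098
    x: enter (1,4) at t=4.0645
    y: enter (1,3) at t=4.6600
    x: enter (0,3) at t=5.2192 ← occupied
  → r_3 = 5.2192
beam 4: φ=270°, α=300°
  dir = (cos 300°, sin 300°) = (0.5000, -0.8660); from cell (5,6)
  next x-line at t=0.9600, next y-line at t=0.3811; Δt_x=2.0000, Δt_y=1.1547
    y: enter (5,5) at t=0.3811
    x: enter (6,5) at t=0.9600
    y: enter (6,4) at t=1.5358
    y: enter (6,3) at t=2.6905
    x: enter (7,3) at t=2.9600 ← occupied
  → r_4 = 2.9600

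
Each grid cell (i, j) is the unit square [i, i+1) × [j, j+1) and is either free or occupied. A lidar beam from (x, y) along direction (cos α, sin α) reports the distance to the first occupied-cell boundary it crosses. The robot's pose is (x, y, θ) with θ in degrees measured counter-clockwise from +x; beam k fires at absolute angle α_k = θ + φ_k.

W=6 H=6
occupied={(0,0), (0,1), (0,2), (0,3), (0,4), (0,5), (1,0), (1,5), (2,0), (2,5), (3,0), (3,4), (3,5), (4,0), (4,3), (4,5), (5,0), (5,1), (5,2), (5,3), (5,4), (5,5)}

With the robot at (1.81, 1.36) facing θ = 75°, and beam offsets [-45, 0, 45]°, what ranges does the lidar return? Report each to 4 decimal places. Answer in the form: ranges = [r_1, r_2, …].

ranges = [3.2800, 3.7684, 1.6200]

beam 1: φ=-45°, α=30°
  d=(0.8660,0.5000)  start (1,1)  tX=0.2194 tY=1.2800  stride 1/|dx|=1.1547 1/|dy|=2.0000
    cross x-line → (2,1), t=0.2194
    cross y-line → (2,2), t=1.2800
    cross x-line → (3,2), t=1.3741
    cross x-line → (4,2), t=2.5288
    cross y-line → (4,3), t=3.2800 (wall)
  → r_1 = 3.2800
beam 2: φ=0°, α=75°
  d=(0.2588,0.9659)  start (1,1)  tX=0.7341 tY=0.6626  stride 1/|dx|=3.8637 1/|dy|=1.0353
    cross y-line → (1,2), t=0.6626
    cross x-line → (2,2), t=0.7341
    cross y-line → (2,3), t=1.6979
    cross y-line → (2,4), t=2.7331
    cross y-line → (2,5), t=3.7684 (wall)
  → r_2 = 3.7684
beam 3: φ=45°, α=120°
  d=(-0.5000,0.8660)  start (1,1)  tX=1.6200 tY=0.7390  stride 1/|dx|=2.0000 1/|dy|=1.1547
    cross y-line → (1,2), t=0.7390
    cross x-line → (0,2), t=1.6200 (wall)
  → r_3 = 1.6200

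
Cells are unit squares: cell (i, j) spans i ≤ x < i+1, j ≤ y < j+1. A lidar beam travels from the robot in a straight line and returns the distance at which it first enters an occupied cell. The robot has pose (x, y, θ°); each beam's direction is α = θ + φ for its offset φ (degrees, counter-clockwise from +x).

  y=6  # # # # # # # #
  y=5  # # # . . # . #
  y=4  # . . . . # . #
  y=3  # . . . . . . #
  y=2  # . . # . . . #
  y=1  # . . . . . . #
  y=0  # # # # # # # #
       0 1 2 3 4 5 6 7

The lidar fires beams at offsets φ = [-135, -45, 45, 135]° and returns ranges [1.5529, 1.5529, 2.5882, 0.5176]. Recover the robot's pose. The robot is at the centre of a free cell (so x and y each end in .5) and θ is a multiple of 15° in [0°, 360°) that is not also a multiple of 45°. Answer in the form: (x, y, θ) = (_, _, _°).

(x, y, θ) = (1.5, 2.5, 30°)

Candidates: 25 free-cell centres × 16 headings = 400 poses. Raycast each; keep the one whose scan matches to 4 dp.
  (3.5, 4.5, 120°): beam 3 = 1.9319 ≠ 2.5882 ✗
  (4.5, 3.5, 165°): beam 1 = 1.0000 ≠ 1.5529 ✗
  (4.5, 2.5, 300°): beam 1 = 0.5176 ≠ 1.5529 ✗
  (6.5, 1.5, 345°): beam 1 = 1.0000 ≠ 1.5529 ✗
  …
  (1.5, 2.5, 30°): r_1=1.5529, r_2=1.5529, r_3=2.5882, r_4=0.5176 — all match ✓
Unique over the lattice → pose = (1.5, 2.5, 30°).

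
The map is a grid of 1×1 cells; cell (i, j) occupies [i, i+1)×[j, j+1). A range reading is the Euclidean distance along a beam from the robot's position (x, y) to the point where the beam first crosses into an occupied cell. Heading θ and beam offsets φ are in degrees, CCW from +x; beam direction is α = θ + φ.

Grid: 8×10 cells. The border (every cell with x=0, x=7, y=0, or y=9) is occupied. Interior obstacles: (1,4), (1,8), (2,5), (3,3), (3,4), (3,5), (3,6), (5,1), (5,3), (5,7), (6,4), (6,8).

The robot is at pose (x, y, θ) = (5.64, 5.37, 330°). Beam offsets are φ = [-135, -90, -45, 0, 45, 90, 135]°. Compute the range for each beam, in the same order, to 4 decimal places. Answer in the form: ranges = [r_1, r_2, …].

beam 1: φ=-135°, α=195°
  dir = (cos 195°, sin 195°) = (-0.9659, -0.2588); from cell (5,5)
  next x-line at t=0.6626, next y-line at t=1.4296; Δt_x=1.0353, Δt_y=3.8637
    x: enter (4,5) at t=0.6626
    y: enter (4,4) at t=1.4296
    x: enter (3,4) at t=1.6979 ← occupied
  → r_1 = 1.6979
beam 2: φ=-90°, α=240°
  dir = (cos 240°, sin 240°) = (-0.5000, -0.8660); from cell (5,5)
  next x-line at t=1.2800, next y-line at t=0.4272; Δt_x=2.0000, Δt_y=1.1547
    y: enter (5,4) at t=0.4272
    x: enter (4,4) at t=1.2800
    y: enter (4,3) at t=1.5819
    y: enter (4,2) at t=2.7366
    x: enter (3,2) at t=3.2800
    y: enter (3,1) at t=3.8913
    y: enter (3,0) at t=5.0460 ← occupied
  → r_2 = 5.0460
beam 3: φ=-45°, α=285°
  dir = (cos 285°, sin 285°) = (0.2588, -0.9659); from cell (5,5)
  next x-line at t=1.3909, next y-line at t=0.3831; Δt_x=3.8637, Δt_y=1.0353
    y: enter (5,4) at t=0.3831
    x: enter (6,4) at t=1.3909 ← occupied
  → r_3 = 1.3909
beam 4: φ=0°, α=330°
  dir = (cos 330°, sin 330°) = (0.8660, -0.5000); from cell (5,5)
  next x-line at t=0.4157, next y-line at t=0.7400; Δt_x=1.1547, Δt_y=2.0000
    x: enter (6,5) at t=0.4157
    y: enter (6,4) at t=0.7400 ← occupied
  → r_4 = 0.7400
beam 5: φ=45°, α=15°
  dir = (cos 15°, sin 15°) = (0.9659, 0.2588); from cell (5,5)
  next x-line at t=0.3727, next y-line at t=2.4341; Δt_x=1.0353, Δt_y=3.8637
    x: enter (6,5) at t=0.3727
    x: enter (7,5) at t=1.4080 ← occupied
  → r_5 = 1.4080
beam 6: φ=90°, α=60°
  dir = (cos 60°, sin 60°) = (0.5000, 0.8660); from cell (5,5)
  next x-line at t=0.7200, next y-line at t=0.7275; Δt_x=2.0000, Δt_y=1.1547
    x: enter (6,5) at t=0.7200
    y: enter (6,6) at t=0.7275
    y: enter (6,7) at t=1.8822
    x: enter (7,7) at t=2.7200 ← occupied
  → r_6 = 2.7200
beam 7: φ=135°, α=105°
  dir = (cos 105°, sin 105°) = (-0.2588, 0.9659); from cell (5,5)
  next x-line at t=2.4728, next y-line at t=0.6522; Δt_x=3.8637, Δt_y=1.0353
    y: enter (5,6) at t=0.6522
    y: enter (5,7) at t=1.6875 ← occupied
  → r_7 = 1.6875

ranges = [1.6979, 5.0460, 1.3909, 0.7400, 1.4080, 2.7200, 1.6875]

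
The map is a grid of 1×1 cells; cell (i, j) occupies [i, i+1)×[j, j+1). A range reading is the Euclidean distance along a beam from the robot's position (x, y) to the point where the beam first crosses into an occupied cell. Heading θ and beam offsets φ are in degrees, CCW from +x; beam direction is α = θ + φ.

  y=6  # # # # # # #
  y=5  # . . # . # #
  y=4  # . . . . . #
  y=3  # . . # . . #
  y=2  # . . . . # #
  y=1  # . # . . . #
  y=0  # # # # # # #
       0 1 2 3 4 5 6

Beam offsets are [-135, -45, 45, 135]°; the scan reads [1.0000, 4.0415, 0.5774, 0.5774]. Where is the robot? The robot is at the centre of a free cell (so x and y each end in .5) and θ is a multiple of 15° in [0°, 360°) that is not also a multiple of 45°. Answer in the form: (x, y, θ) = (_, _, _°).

(x, y, θ) = (3.5, 1.5, 105°)

Candidates: 20 free-cell centres × 16 headings = 320 poses. Raycast each; keep the one whose scan matches to 4 dp.
  (4.5, 3.5, 75°): beam 2 = 1.7321 ≠ 4.0415 ✗
  (1.5, 5.5, 195°): beam 1 = 0.5774 ≠ 1.0000 ✗
  (5.5, 1.5, 30°): beam 1 = 0.5176 ≠ 1.0000 ✗
  (3.5, 1.5, 330°): beam 1 = 0.5176 ≠ 1.0000 ✗
  (1.5, 5.5, 300°): beam 1 = 0.5176 ≠ 1.0000 ✗
  …
  (3.5, 1.5, 105°): r_1=1.0000, r_2=4.0415, r_3=0.5774, r_4=0.5774 — all match ✓
Only this pose fits every beam.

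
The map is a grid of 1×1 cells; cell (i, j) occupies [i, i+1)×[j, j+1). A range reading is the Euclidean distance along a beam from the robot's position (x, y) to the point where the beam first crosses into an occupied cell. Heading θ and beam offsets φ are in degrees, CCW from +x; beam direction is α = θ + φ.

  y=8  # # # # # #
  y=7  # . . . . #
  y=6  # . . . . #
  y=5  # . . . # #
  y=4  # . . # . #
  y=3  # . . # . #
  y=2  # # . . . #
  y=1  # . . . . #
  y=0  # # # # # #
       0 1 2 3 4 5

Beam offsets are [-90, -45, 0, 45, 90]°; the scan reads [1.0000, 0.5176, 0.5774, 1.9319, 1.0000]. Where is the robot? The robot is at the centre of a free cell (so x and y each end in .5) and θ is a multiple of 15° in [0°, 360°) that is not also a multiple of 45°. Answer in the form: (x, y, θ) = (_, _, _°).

(x, y, θ) = (4.5, 2.5, 30°)

Candidates: 24 free-cell centres × 16 headings = 384 poses. Raycast each; keep the one whose scan matches to 4 dp.
  (4.5, 6.5, 105°): beam 1 = 0.5176 ≠ 1.0000 ✗
  (2.5, 7.5, 60°): beam 1 = 2.8868 ≠ 1.0000 ✗
  (4.5, 1.5, 150°): beam 2 = 1.9319 ≠ 0.5176 ✗
  (4.5, 7.5, 210°): beam 1 = 0.5774 ≠ 1.0000 ✗
  …
  (4.5, 2.5, 30°): r_1=1.0000, r_2=0.5176, r_3=0.5774, r_4=1.9319, r_5=1.0000 — all match ✓
No second candidate reproduces the full scan.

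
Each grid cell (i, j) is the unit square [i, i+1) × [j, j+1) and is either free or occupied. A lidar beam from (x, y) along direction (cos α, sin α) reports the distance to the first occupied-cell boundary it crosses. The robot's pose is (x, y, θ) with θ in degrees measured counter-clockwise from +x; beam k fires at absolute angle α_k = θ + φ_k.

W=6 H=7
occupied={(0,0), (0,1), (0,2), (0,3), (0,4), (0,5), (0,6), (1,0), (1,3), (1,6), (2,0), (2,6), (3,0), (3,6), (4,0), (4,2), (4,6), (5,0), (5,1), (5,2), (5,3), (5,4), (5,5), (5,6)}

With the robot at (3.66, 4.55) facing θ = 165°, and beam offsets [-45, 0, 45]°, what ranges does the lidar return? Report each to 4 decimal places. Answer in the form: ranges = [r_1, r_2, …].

beam 1: φ=-45°, α=120°
  cosα=-0.5000 sinα=0.8660 | (3,4) | tMaxX 1.3200 tMaxY 0.5196 | tΔX 2.0000 tΔY 1.1547
    t=0.5196 [y] (3,5)
    t=1.3200 [x] (2,5)
    t=1.6743 [y] (2,6) — stop
  → r_1 = 1.6743
beam 2: φ=0°, α=165°
  cosα=-0.9659 sinα=0.2588 | (3,4) | tMaxX 0.6833 tMaxY 1.7387 | tΔX 1.0353 tΔY 3.8637
    t=0.6833 [x] (2,4)
    t=1.7186 [x] (1,4)
    t=1.7387 [y] (1,5)
    t=2.7538 [x] (0,5) — stop
  → r_2 = 2.7538
beam 3: φ=45°, α=210°
  cosα=-0.8660 sinα=-0.5000 | (3,4) | tMaxX 0.7621 tMaxY 1.1000 | tΔX 1.1547 tΔY 2.0000
    t=0.7621 [x] (2,4)
    t=1.1000 [y] (2,3)
    t=1.9168 [x] (1,3) — stop
  → r_3 = 1.9168

ranges = [1.6743, 2.7538, 1.9168]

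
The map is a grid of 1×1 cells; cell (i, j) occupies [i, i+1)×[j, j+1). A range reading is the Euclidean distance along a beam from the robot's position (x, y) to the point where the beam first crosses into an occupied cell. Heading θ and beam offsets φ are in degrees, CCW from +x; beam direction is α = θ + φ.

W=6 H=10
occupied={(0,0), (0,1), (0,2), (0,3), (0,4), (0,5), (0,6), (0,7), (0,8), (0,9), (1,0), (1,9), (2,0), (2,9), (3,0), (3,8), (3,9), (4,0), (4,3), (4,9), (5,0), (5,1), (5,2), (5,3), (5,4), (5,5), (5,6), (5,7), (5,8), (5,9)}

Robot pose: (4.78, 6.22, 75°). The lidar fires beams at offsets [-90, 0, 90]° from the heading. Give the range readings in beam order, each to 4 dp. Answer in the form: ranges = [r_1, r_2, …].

ranges = [0.2278, 0.8500, 3.9133]

beam 1: φ=-90°, α=345°
  direction (0.9659, -0.2588); cell (4,6); t to first gridline: x 0.2278, y 0.8500 (then +1.0353 / +3.8637)
    (5,6) via x @ 0.2278  # hit
  → r_1 = 0.2278
beam 2: φ=0°, α=75°
  direction (0.2588, 0.9659); cell (4,6); t to first gridline: x 0.8500, y 0.8075 (then +3.8637 / +1.0353)
    (4,7) via y @ 0.8075
    (5,7) via x @ 0.8500  # hit
  → r_2 = 0.8500
beam 3: φ=90°, α=165°
  direction (-0.9659, 0.2588); cell (4,6); t to first gridline: x 0.8075, y 3.0137 (then +1.0353 / +3.8637)
    (3,6) via x @ 0.8075
    (2,6) via x @ 1.8428
    (1,6) via x @ 2.8781
    (1,7) via y @ 3.0137
    (0,7) via x @ 3.9133  # hit
  → r_3 = 3.9133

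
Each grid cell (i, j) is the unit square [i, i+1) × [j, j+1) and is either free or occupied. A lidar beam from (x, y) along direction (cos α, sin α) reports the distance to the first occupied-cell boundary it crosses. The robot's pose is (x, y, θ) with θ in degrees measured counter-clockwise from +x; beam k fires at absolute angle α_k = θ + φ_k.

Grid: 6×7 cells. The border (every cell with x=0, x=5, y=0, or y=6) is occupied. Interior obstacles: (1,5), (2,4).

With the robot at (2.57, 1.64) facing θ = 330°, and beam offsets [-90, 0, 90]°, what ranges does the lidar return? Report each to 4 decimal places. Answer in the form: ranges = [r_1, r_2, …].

ranges = [0.7390, 1.2800, 4.8600]

beam 1: φ=-90°, α=240°
  d=(-0.5000,-0.8660)  start (2,1)  tX=1.1400 tY=0.7390  stride 1/|dx|=2.0000 1/|dy|=1.1547
    cross y-line → (2,0), t=0.7390 (wall)
  → r_1 = 0.7390
beam 2: φ=0°, α=330°
  d=(0.8660,-0.5000)  start (2,1)  tX=0.4965 tY=1.2800  stride 1/|dx|=1.1547 1/|dy|=2.0000
    cross x-line → (3,1), t=0.4965
    cross y-line → (3,0), t=1.2800 (wall)
  → r_2 = 1.2800
beam 3: φ=90°, α=60°
  d=(0.5000,0.8660)  start (2,1)  tX=0.8600 tY=0.4157  stride 1/|dx|=2.0000 1/|dy|=1.1547
    cross y-line → (2,2), t=0.4157
    cross x-line → (3,2), t=0.8600
    cross y-line → (3,3), t=1.5704
    cross y-line → (3,4), t=2.7251
    cross x-line → (4,4), t=2.8600
    cross y-line → (4,5), t=3.8798
    cross x-line → (5,5), t=4.8600 (wall)
  → r_3 = 4.8600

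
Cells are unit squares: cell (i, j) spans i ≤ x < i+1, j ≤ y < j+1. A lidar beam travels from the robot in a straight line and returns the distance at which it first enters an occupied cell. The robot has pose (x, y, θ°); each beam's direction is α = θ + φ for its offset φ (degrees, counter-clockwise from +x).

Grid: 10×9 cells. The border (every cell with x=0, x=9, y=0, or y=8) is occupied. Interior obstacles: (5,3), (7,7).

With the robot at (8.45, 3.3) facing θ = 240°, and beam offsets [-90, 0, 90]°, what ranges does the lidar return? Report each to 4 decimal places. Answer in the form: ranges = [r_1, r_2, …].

ranges = [8.6025, 2.6558, 0.6351]

beam 1: φ=-90°, α=150°
  cosα=-0.8660 sinα=0.5000 | (8,3) | tMaxX 0.5196 tMaxY 1.4000 | tΔX 1.1547 tΔY 2.0000
    t=0.5196 [x] (7,3)
    t=1.4000 [y] (7,4)
    t=1.6743 [x] (6,4)
    t=2.8290 [x] (5,4)
    t=3.4000 [y] (5,5)
    t=3.9837 [x] (4,5)
    t=5.1384 [x] (3,5)
    t=5.4000 [y] (3,6)
    t=6.2931 [x] (2,6)
    t=7.4000 [y] (2,7)
    t=7.4478 [x] (1,7)
    t=8.6025 [x] (0,7) — stop
  → r_1 = 8.6025
beam 2: φ=0°, α=240°
  cosα=-0.5000 sinα=-0.8660 | (8,3) | tMaxX 0.9000 tMaxY 0.3464 | tΔX 2.0000 tΔY 1.1547
    t=0.3464 [y] (8,2)
    t=0.9000 [x] (7,2)
    t=1.5011 [y] (7,1)
    t=2.6558 [y] (7,0) — stop
  → r_2 = 2.6558
beam 3: φ=90°, α=330°
  cosα=0.8660 sinα=-0.5000 | (8,3) | tMaxX 0.6351 tMaxY 0.6000 | tΔX 1.1547 tΔY 2.0000
    t=0.6000 [y] (8,2)
    t=0.6351 [x] (9,2) — stop
  → r_3 = 0.6351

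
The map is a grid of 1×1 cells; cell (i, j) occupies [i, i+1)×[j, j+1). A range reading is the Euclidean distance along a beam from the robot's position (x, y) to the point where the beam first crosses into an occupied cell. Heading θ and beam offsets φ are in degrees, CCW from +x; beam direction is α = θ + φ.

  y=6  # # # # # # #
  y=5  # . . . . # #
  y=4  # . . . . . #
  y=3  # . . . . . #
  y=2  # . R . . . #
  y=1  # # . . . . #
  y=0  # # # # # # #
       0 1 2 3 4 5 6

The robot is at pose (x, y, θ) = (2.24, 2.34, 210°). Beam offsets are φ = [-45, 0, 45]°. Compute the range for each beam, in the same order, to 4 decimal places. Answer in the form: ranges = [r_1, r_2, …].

beam 1: φ=-45°, α=165°
  direction (-0.9659, 0.2588); cell (2,2); t to first gridline: x 0.2485, y 2.5500 (then +1.0353 / +3.8637)
    (1,2) via x @ 0.2485
    (0,2) via x @ 1.2837  # hit
  → r_1 = 1.2837
beam 2: φ=0°, α=210°
  direction (-0.8660, -0.5000); cell (2,2); t to first gridline: x 0.2771, y 0.6800 (then +1.1547 / +2.0000)
    (1,2) via x @ 0.2771
    (1,1) via y @ 0.6800  # hit
  → r_2 = 0.6800
beam 3: φ=45°, α=255°
  direction (-0.2588, -0.9659); cell (2,2); t to first gridline: x 0.9273, y 0.3520 (then +3.8637 / +1.0353)
    (2,1) via y @ 0.3520
    (1,1) via x @ 0.9273  # hit
  → r_3 = 0.9273

ranges = [1.2837, 0.6800, 0.9273]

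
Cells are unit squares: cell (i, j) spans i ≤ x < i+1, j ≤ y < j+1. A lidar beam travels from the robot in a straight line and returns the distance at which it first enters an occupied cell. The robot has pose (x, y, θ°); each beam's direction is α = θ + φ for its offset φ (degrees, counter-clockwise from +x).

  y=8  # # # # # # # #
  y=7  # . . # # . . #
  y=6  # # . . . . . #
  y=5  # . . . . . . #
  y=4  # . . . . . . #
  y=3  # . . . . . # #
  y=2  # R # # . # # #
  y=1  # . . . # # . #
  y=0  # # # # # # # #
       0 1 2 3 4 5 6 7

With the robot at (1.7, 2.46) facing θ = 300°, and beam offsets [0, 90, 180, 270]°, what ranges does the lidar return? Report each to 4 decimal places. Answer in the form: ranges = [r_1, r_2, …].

ranges = [1.6859, 0.3464, 1.4000, 0.8083]

beam 1: φ=0°, α=300°
  cosα=0.5000 sinα=-0.8660 | (1,2) | tMaxX 0.6000 tMaxY 0.5312 | tΔX 2.0000 tΔY 1.1547
    t=0.5312 [y] (1,1)
    t=0.6000 [x] (2,1)
    t=1.6859 [y] (2,0) — stop
  → r_1 = 1.6859
beam 2: φ=90°, α=30°
  cosα=0.8660 sinα=0.5000 | (1,2) | tMaxX 0.3464 tMaxY 1.0800 | tΔX 1.1547 tΔY 2.0000
    t=0.3464 [x] (2,2) — stop
  → r_2 = 0.3464
beam 3: φ=180°, α=120°
  cosα=-0.5000 sinα=0.8660 | (1,2) | tMaxX 1.4000 tMaxY 0.6235 | tΔX 2.0000 tΔY 1.1547
    t=0.6235 [y] (1,3)
    t=1.4000 [x] (0,3) — stop
  → r_3 = 1.4000
beam 4: φ=270°, α=210°
  cosα=-0.8660 sinα=-0.5000 | (1,2) | tMaxX 0.8083 tMaxY 0.9200 | tΔX 1.1547 tΔY 2.0000
    t=0.8083 [x] (0,2) — stop
  → r_4 = 0.8083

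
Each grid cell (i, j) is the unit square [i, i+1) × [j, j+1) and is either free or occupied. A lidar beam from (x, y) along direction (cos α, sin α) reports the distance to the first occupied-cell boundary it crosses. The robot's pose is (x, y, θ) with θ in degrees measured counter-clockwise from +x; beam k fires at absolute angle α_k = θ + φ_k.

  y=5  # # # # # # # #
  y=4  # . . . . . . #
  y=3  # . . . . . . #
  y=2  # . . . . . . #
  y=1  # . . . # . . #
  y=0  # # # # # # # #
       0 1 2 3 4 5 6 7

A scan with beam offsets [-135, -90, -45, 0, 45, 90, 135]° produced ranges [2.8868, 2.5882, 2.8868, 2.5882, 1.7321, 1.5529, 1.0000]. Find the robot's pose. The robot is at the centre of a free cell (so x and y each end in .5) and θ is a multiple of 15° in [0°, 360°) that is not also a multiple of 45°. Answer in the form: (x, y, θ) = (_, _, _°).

(x, y, θ) = (3.5, 2.5, 195°)

Candidates: 23 free-cell centres × 16 headings = 368 poses. Raycast each; keep the one whose scan matches to 4 dp.
  (5.5, 2.5, 300°): beam 1 = 4.6587 ≠ 2.8868 ✗
  (5.5, 2.5, 105°): beam 1 = 1.7321 ≠ 2.8868 ✗
  (6.5, 2.5, 165°): beam 1 = 0.5774 ≠ 2.8868 ✗
  (5.5, 1.5, 240°): beam 1 = 3.6235 ≠ 2.8868 ✗
  …
  (3.5, 2.5, 195°): r_1=2.8868, r_2=2.5882, r_3=2.8868, r_4=2.5882, r_5=1.7321, r_6=1.5529, r_7=1.0000 — all match ✓
Only this pose fits every beam.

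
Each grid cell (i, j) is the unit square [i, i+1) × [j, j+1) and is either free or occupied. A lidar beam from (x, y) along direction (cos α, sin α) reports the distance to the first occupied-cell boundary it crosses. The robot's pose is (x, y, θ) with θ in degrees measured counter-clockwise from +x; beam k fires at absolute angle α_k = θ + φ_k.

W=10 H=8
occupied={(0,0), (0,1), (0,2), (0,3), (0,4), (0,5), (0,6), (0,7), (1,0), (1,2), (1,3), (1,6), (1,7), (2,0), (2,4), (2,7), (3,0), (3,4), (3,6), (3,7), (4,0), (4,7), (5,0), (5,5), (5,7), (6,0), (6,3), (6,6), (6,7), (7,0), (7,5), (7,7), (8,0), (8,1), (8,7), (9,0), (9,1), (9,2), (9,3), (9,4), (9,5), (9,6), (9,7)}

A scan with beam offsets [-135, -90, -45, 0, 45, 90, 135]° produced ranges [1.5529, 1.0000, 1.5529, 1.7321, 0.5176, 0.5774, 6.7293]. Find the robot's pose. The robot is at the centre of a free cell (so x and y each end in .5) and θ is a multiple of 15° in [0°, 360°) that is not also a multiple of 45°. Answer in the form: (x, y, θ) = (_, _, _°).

Candidates: 37 free-cell centres × 16 headings = 592 poses. Raycast each; keep the one whose scan matches to 4 dp.
  (7.5, 2.5, 105°): beam 1 = 1.0000 ≠ 1.5529 ✗
  (7.5, 4.5, 285°): beam 1 = 1.7321 ≠ 1.5529 ✗
  (7.5, 6.5, 165°): beam 1 = 1.0000 ≠ 1.5529 ✗
  …
  (2.5, 5.5, 210°): r_1=1.5529, r_2=1.0000, r_3=1.5529, r_4=1.7321, r_5=0.5176, r_6=0.5774, r_7=6.7293 — all match ✓
Unique over the lattice → pose = (2.5, 5.5, 210°).

(x, y, θ) = (2.5, 5.5, 210°)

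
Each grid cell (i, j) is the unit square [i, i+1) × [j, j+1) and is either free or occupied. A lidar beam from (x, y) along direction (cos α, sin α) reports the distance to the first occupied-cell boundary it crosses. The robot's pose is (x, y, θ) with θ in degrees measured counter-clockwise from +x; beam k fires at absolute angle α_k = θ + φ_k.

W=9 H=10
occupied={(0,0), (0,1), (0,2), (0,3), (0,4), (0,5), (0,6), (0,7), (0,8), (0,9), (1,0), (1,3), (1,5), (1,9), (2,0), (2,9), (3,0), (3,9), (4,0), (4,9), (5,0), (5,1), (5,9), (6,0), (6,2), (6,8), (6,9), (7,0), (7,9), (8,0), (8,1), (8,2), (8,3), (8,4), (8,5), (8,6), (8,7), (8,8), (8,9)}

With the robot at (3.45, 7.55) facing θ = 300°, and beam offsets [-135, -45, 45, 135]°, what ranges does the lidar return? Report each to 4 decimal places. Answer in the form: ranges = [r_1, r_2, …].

ranges = [2.5364, 6.7811, 4.7105, 1.5012]

beam 1: φ=-135°, α=165°
  cosα=-0.9659 sinα=0.2588 | (3,7) | tMaxX 0.4659 tMaxY 1.7387 | tΔX 1.0353 tΔY 3.8637
    t=0.4659 [x] (2,7)
    t=1.5012 [x] (1,7)
    t=1.7387 [y] (1,8)
    t=2.5364 [x] (0,8) — stop
  → r_1 = 2.5364
beam 2: φ=-45°, α=255°
  cosα=-0.2588 sinα=-0.9659 | (3,7) | tMaxX 1.7387 tMaxY 0.5694 | tΔX 3.8637 tΔY 1.0353
    t=0.5694 [y] (3,6)
    t=1.6047 [y] (3,5)
    t=1.7387 [x] (2,5)
    t=2.6400 [y] (2,4)
    t=3.6752 [y] (2,3)
    t=4.7105 [y] (2,2)
    t=5.6024 [x] (1,2)
    t=5.7458 [y] (1,1)
    t=6.7811 [y] (1,0) — stop
  → r_2 = 6.7811
beam 3: φ=45°, α=345°
  cosα=0.9659 sinα=-0.2588 | (3,7) | tMaxX 0.5694 tMaxY 2.1250 | tΔX 1.0353 tΔY 3.8637
    t=0.5694 [x] (4,7)
    t=1.6047 [x] (5,7)
    t=2.1250 [y] (5,6)
    t=2.6400 [x] (6,6)
    t=3.6752 [x] (7,6)
    t=4.7105 [x] (8,6) — stop
  → r_3 = 4.7105
beam 4: φ=135°, α=75°
  cosα=0.2588 sinα=0.9659 | (3,7) | tMaxX 2.1250 tMaxY 0.4659 | tΔX 3.8637 tΔY 1.0353
    t=0.4659 [y] (3,8)
    t=1.5012 [y] (3,9) — stop
  → r_4 = 1.5012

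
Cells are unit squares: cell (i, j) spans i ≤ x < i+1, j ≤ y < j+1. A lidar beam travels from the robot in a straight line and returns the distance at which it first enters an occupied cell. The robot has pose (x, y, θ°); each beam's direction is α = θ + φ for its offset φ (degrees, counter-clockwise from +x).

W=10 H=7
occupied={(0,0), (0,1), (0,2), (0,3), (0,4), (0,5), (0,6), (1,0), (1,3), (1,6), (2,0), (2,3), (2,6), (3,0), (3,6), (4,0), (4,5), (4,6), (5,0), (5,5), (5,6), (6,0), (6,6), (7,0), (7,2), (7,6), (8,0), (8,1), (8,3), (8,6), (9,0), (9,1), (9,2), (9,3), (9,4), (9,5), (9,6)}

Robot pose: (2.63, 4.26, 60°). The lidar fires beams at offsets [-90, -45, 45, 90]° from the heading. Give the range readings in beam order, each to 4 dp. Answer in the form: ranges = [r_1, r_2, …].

ranges = [6.2007, 2.8591, 1.8014, 1.8822]

beam 1: φ=-90°, α=330°
  d=(0.8660,-0.5000)  start (2,4)  tX=0.4272 tY=0.5200  stride 1/|dx|=1.1547 1/|dy|=2.0000
    cross x-line → (3,4), t=0.4272
    cross y-line → (3,3), t=0.5200
    cross x-line → (4,3), t=1.5819
    cross y-line → (4,2), t=2.5200
    cross x-line → (5,2), t=2.7366
    cross x-line → (6,2), t=3.8913
    cross y-line → (6,1), t=4.5200
    cross x-line → (7,1), t=5.0460
    cross x-line → (8,1), t=6.2007 (wall)
  → r_1 = 6.2007
beam 2: φ=-45°, α=15°
  d=(0.9659,0.2588)  start (2,4)  tX=0.3831 tY=2.8591  stride 1/|dx|=1.0353 1/|dy|=3.8637
    cross x-line → (3,4), t=0.3831
    cross x-line → (4,4), t=1.4183
    cross x-line → (5,4), t=2.4536
    cross y-line → (5,5), t=2.8591 (wall)
  → r_2 = 2.8591
beam 3: φ=45°, α=105°
  d=(-0.2588,0.9659)  start (2,4)  tX=2.4341 tY=0.7661  stride 1/|dx|=3.8637 1/|dy|=1.0353
    cross y-line → (2,5), t=0.7661
    cross y-line → (2,6), t=1.8014 (wall)
  → r_3 = 1.8014
beam 4: φ=90°, α=150°
  d=(-0.8660,0.5000)  start (2,4)  tX=0.7275 tY=1.4800  stride 1/|dx|=1.1547 1/|dy|=2.0000
    cross x-line → (1,4), t=0.7275
    cross y-line → (1,5), t=1.4800
    cross x-line → (0,5), t=1.8822 (wall)
  → r_4 = 1.8822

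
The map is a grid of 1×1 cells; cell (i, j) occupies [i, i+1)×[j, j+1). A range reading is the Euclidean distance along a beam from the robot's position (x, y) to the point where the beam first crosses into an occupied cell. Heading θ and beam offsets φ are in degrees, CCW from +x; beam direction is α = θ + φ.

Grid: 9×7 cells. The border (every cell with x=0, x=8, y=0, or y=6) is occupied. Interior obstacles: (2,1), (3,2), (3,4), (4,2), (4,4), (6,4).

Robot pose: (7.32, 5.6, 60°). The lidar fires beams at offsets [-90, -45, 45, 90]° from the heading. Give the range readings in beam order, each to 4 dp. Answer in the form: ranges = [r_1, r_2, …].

ranges = [0.7852, 0.7040, 0.4141, 0.8000]

beam 1: φ=-90°, α=330°
  d=(0.8660,-0.5000)  start (7,5)  tX=0.7852 tY=1.2000  stride 1/|dx|=1.1547 1/|dy|=2.0000
    cross x-line → (8,5), t=0.7852 (wall)
  → r_1 = 0.7852
beam 2: φ=-45°, α=15°
  d=(0.9659,0.2588)  start (7,5)  tX=0.7040 tY=1.5455  stride 1/|dx|=1.0353 1/|dy|=3.8637
    cross x-line → (8,5), t=0.7040 (wall)
  → r_2 = 0.7040
beam 3: φ=45°, α=105°
  d=(-0.2588,0.9659)  start (7,5)  tX=1.2364 tY=0.4141  stride 1/|dx|=3.8637 1/|dy|=1.0353
    cross y-line → (7,6), t=0.4141 (wall)
  → r_3 = 0.4141
beam 4: φ=90°, α=150°
  d=(-0.8660,0.5000)  start (7,5)  tX=0.3695 tY=0.8000  stride 1/|dx|=1.1547 1/|dy|=2.0000
    cross x-line → (6,5), t=0.3695
    cross y-line → (6,6), t=0.8000 (wall)
  → r_4 = 0.8000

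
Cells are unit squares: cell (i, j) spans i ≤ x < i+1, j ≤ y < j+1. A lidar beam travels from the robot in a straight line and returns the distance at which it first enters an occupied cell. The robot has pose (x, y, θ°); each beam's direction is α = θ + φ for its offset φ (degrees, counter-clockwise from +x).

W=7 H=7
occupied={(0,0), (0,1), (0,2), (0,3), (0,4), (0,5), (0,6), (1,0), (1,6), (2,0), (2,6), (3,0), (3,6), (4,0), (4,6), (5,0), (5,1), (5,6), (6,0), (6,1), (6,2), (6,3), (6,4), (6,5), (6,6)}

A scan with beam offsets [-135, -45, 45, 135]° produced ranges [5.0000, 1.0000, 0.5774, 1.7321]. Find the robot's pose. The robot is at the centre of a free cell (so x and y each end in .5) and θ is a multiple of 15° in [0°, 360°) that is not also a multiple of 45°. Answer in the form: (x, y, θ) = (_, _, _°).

The pose lattice has 24·16 = 384 candidates. Test each by forward raycasting.
  (2.5, 1.5, 120°): beam 1 = 1.9319 ≠ 5.0000 ✗
  (3.5, 4.5, 285°): beam 1 = 2.8868 ≠ 5.0000 ✗
  (1.5, 3.5, 105°): beam 1 = 4.0415 ≠ 5.0000 ✗
  (3.5, 2.5, 105°): beam 1 = 1.7321 ≠ 5.0000 ✗
  …
  (2.5, 5.5, 75°): r_1=5.0000, r_2=1.0000, r_3=0.5774, r_4=1.7321 — all match ✓
No second candidate reproduces the full scan.

(x, y, θ) = (2.5, 5.5, 75°)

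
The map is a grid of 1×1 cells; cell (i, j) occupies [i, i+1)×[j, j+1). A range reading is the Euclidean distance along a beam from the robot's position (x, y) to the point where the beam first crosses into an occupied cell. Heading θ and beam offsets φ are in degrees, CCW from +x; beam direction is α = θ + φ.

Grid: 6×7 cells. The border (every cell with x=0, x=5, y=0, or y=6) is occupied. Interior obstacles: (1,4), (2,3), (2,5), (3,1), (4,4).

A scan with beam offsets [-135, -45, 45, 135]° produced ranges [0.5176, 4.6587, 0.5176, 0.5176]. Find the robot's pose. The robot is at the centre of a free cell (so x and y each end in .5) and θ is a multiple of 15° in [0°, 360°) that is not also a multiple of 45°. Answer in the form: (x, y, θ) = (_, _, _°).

Candidates: 15 free-cell centres × 16 headings = 240 poses. Raycast each; keep the one whose scan matches to 4 dp.
  (2.5, 4.5, 345°): beam 1 = 0.5774 ≠ 0.5176 ✗
  (3.5, 3.5, 345°): beam 1 = 0.5774 ≠ 0.5176 ✗
  (2.5, 2.5, 210°): beam 2 = 1.5529 ≠ 4.6587 ✗
  …
  (4.5, 1.5, 150°): r_1=0.5176, r_2=4.6587, r_3=0.5176, r_4=0.5176 — all match ✓
No second candidate reproduces the full scan.

(x, y, θ) = (4.5, 1.5, 150°)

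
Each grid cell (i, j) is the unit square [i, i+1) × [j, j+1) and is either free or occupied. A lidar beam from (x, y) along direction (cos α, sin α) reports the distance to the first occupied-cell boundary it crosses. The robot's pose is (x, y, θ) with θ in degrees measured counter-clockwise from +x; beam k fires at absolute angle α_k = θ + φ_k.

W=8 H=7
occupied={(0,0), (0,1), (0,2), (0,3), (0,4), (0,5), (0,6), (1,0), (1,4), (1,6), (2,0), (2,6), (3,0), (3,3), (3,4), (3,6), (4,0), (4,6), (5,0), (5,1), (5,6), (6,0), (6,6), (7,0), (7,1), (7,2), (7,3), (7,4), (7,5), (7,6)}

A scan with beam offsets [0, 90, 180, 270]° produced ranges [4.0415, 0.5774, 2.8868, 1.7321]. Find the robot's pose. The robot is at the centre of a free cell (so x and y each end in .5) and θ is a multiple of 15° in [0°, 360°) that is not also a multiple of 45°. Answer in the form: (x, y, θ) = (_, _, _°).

Enumerate (i+0.5, j+0.5, θ) over the 26 free cells and 16 admissible headings. For each, cast all 4 beams and compare to the given ranges.
  (4.5, 5.5, 120°): beam 1 = 0.5774 ≠ 4.0415 ✗
  (6.5, 3.5, 195°): beam 1 = 5.6940 ≠ 4.0415 ✗
  (5.5, 2.5, 285°): beam 1 = 0.5176 ≠ 4.0415 ✗
  (5.5, 3.5, 75°): beam 1 = 2.5882 ≠ 4.0415 ✗
  (5.5, 4.5, 300°): beam 1 = 3.0000 ≠ 4.0415 ✗
  …
  (3.5, 2.5, 30°): r_1=4.0415, r_2=0.5774, r_3=2.8868, r_4=1.7321 — all match ✓
No second candidate reproduces the full scan.

(x, y, θ) = (3.5, 2.5, 30°)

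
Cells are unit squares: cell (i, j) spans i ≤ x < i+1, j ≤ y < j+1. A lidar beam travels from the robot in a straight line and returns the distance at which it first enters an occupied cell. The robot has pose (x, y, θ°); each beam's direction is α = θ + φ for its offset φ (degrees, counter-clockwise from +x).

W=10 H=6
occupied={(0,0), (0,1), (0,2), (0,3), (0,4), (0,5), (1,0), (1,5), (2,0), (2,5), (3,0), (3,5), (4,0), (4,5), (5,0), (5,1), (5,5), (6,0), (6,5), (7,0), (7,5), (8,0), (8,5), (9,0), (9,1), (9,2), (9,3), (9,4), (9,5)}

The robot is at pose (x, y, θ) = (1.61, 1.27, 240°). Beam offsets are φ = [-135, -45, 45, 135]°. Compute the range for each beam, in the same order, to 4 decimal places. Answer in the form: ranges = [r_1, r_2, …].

beam 1: φ=-135°, α=105°
  dir = (cos 105°, sin 105°) = (-0.2588, 0.9659); from cell (1,1)
  next x-line at t=2.3569, next y-line at t=0.7558; Δt_x=3.8637, Δt_y=1.0353
    y: enter (1,2) at t=0.7558
    y: enter (1,3) at t=1.7910
    x: enter (0,3) at t=2.3569 ← occupied
  → r_1 = 2.3569
beam 2: φ=-45°, α=195°
  dir = (cos 195°, sin 195°) = (-0.9659, -0.2588); from cell (1,1)
  next x-line at t=0.6315, next y-line at t=1.0432; Δt_x=1.0353, Δt_y=3.8637
    x: enter (0,1) at t=0.6315 ← occupied
  → r_2 = 0.6315
beam 3: φ=45°, α=285°
  dir = (cos 285°, sin 285°) = (0.2588, -0.9659); from cell (1,1)
  next x-line at t=1.5068, next y-line at t=0.2795; Δt_x=3.8637, Δt_y=1.0353
    y: enter (1,0) at t=0.2795 ← occupied
  → r_3 = 0.2795
beam 4: φ=135°, α=15°
  dir = (cos 15°, sin 15°) = (0.9659, 0.2588); from cell (1,1)
  next x-line at t=0.4038, next y-line at t=2.8205; Δt_x=1.0353, Δt_y=3.8637
    x: enter (2,1) at t=0.4038
    x: enter (3,1) at t=1.4390
    x: enter (4,1) at t=2.4743
    y: enter (4,2) at t=2.8205
    x: enter (5,2) at t=3.5096
    x: enter (6,2) at t=4.5449
    x: enter (7,2) at t=5.5801
    x: enter (8,2) at t=6.6154
    y: enter (8,3) at t=6.6842
    x: enter (9,3) at t=7.6507 ← occupied
  → r_4 = 7.6507

ranges = [2.3569, 0.6315, 0.2795, 7.6507]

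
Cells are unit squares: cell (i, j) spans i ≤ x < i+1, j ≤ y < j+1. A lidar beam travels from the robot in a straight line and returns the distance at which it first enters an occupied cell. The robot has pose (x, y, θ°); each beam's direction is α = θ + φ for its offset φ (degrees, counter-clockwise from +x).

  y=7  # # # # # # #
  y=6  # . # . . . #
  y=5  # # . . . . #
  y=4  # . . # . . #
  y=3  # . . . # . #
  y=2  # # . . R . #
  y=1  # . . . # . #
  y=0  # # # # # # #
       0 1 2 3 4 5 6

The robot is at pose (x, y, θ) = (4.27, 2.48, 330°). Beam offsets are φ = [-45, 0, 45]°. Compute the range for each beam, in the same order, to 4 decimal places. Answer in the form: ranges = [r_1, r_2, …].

ranges = [0.4969, 1.9976, 1.7910]

beam 1: φ=-45°, α=285°
  direction (0.2588, -0.9659); cell (4,2); t to first gridline: x 2.8205, y 0.4969 (then +3.8637 / +1.0353)
    (4,1) via y @ 0.4969  # hit
  → r_1 = 0.4969
beam 2: φ=0°, α=330°
  direction (0.8660, -0.5000); cell (4,2); t to first gridline: x 0.8429, y 0.9600 (then +1.1547 / +2.0000)
    (5,2) via x @ 0.8429
    (5,1) via y @ 0.9600
    (6,1) via x @ 1.9976  # hit
  → r_2 = 1.9976
beam 3: φ=45°, α=15°
  direction (0.9659, 0.2588); cell (4,2); t to first gridline: x 0.7558, y 2.0091 (then +1.0353 / +3.8637)
    (5,2) via x @ 0.7558
    (6,2) via x @ 1.7910  # hit
  → r_3 = 1.7910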